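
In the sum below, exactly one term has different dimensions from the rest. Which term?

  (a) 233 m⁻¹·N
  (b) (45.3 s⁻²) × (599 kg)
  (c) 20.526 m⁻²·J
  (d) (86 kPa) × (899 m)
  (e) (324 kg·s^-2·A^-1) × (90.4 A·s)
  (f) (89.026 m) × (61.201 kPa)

(e)

In SI base units:
  (a) N·m⁻¹ = kg·m·s⁻²·m⁻¹ = kg·s⁻²
  (b) [s⁻²] · [kg] = kg·s⁻²
  (c) J·m⁻² = N·m·m⁻² = kg·s⁻²
  (d) [kg·m⁻¹·s⁻²] · [m] = kg·s⁻²
  (e) [kg·s⁻²·A⁻¹] · [s·A] = kg·s⁻¹
  (f) [m] · [kg·m⁻¹·s⁻²] = kg·s⁻²
All reduce to kg·s⁻² except (e), which is kg·s⁻¹.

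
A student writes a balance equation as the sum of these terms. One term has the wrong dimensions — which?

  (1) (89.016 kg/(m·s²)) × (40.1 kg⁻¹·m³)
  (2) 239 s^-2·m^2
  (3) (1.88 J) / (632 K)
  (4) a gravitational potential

Expand each in SI base units:
  (1) [kg·m⁻¹·s⁻²] · [kg⁻¹·m³] = m²·s⁻²
  (2) m²·s⁻²
  (3) [kg·m²·s⁻²] / [K] = kg·m²·s⁻²·K⁻¹
  (4) [gravitational potential] = m²·s⁻²
All reduce to m²·s⁻² except (3), which is kg·m²·s⁻²·K⁻¹.

(3)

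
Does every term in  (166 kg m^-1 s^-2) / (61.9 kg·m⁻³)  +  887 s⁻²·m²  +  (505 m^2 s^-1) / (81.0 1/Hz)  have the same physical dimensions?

Yes

Reduce each to base SI dimensions:
  (166 kg m^-1 s^-2) / (61.9 kg·m⁻³):  [kg·m⁻¹·s⁻²] / [kg·m⁻³] = m²·s⁻²
  887 s⁻²·m²:  m²·s⁻²
  (505 m^2 s^-1) / (81.0 1/Hz):  [m²·s⁻¹] / [s] = m²·s⁻²
Every term reduces to m²·s⁻².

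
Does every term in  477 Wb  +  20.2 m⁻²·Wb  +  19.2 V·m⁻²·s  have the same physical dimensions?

No

Dimensions:
  477 Wb:  Wb = V·s = kg·m²·s⁻²·A⁻¹
  20.2 m⁻²·Wb:  Wb·m⁻² = V·s·m⁻² = kg·s⁻²·A⁻¹
  19.2 V·m⁻²·s:  V·s·m⁻² = J·C⁻¹·s·m⁻² = kg·s⁻²·A⁻¹
The terms do not share a single dimension (kg·m²·s⁻²·A⁻¹ vs kg·s⁻²·A⁻¹).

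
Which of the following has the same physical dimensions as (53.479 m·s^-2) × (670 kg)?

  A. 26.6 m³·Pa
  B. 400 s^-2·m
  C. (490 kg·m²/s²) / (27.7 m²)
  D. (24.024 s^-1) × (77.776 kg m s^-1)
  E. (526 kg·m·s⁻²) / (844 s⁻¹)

Reference: [m·s⁻²] · [kg] = kg·m·s⁻².
Each option:
  A. Pa·m³ = N·m⁻²·m³ = kg·m²·s⁻²
  B. m·s⁻²
  C. [kg·m²·s⁻²] / [m²] = kg·s⁻²
  D. [s⁻¹] · [kg·m·s⁻¹] = kg·m·s⁻²  ← same
  E. [kg·m·s⁻²] / [s⁻¹] = kg·m·s⁻¹
Only D. matches kg·m·s⁻².

D.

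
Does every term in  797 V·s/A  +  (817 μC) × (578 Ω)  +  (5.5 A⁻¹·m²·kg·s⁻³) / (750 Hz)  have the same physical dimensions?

No

Work out the base dimensions of each:
  797 V·s/A:  V·s·A⁻¹ = J·C⁻¹·s·A⁻¹ = kg·m²·s⁻²·A⁻²
  (817 μC) × (578 Ω):  [s·A] · [kg·m²·s⁻³·A⁻²] = kg·m²·s⁻²·A⁻¹
  (5.5 A⁻¹·m²·kg·s⁻³) / (750 Hz):  [kg·m²·s⁻³·A⁻¹] / [s⁻¹] = kg·m²·s⁻²·A⁻¹
The terms do not share a single dimension (kg·m²·s⁻²·A⁻² vs kg·m²·s⁻²·A⁻¹).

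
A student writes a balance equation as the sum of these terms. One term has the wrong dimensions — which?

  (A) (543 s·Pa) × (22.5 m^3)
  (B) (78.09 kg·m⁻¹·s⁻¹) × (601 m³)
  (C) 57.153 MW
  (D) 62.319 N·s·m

Dimensions:
  (A) [kg·m⁻¹·s⁻¹] · [m³] = kg·m²·s⁻¹
  (B) [kg·m⁻¹·s⁻¹] · [m³] = kg·m²·s⁻¹
  (C) W = J·s⁻¹ = kg·m²·s⁻³
  (D) N·m·s = kg·m·s⁻²·m·s = kg·m²·s⁻¹
All reduce to kg·m²·s⁻¹ except (C), which is kg·m²·s⁻³.

(C)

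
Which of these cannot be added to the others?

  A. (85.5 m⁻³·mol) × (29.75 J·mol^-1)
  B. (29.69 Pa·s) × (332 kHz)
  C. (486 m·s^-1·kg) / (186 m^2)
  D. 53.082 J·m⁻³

In SI base units:
  A. [m⁻³·mol] · [kg·m²·s⁻²·mol⁻¹] = kg·m⁻¹·s⁻²
  B. [kg·m⁻¹·s⁻¹] · [s⁻¹] = kg·m⁻¹·s⁻²
  C. [kg·m·s⁻¹] / [m²] = kg·m⁻¹·s⁻¹
  D. J·m⁻³ = N·m·m⁻³ = kg·m⁻¹·s⁻²
All reduce to kg·m⁻¹·s⁻² except C., which is kg·m⁻¹·s⁻¹.

C.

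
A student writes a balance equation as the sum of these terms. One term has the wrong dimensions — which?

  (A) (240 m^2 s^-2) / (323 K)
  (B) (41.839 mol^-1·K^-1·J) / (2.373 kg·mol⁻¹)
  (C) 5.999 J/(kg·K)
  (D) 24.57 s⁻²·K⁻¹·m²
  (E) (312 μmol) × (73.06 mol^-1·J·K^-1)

In SI base units:
  (A) [m²·s⁻²] / [K] = m²·s⁻²·K⁻¹
  (B) [kg·m²·s⁻²·K⁻¹·mol⁻¹] / [kg·mol⁻¹] = m²·s⁻²·K⁻¹
  (C) J·kg⁻¹·K⁻¹ = N·m·kg⁻¹·K⁻¹ = m²·s⁻²·K⁻¹
  (D) m²·s⁻²·K⁻¹
  (E) [mol] · [kg·m²·s⁻²·K⁻¹·mol⁻¹] = kg·m²·s⁻²·K⁻¹
All reduce to m²·s⁻²·K⁻¹ except (E), which is kg·m²·s⁻²·K⁻¹.

(E)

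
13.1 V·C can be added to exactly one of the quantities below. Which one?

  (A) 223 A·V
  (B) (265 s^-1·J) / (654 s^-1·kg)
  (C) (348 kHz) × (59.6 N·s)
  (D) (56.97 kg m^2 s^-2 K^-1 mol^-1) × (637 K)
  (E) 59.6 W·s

Reference: C·V = s·A·J·C⁻¹ = kg·m²·s⁻².
Each option:
  (A) V·A = J·C⁻¹·A = kg·m²·s⁻³
  (B) [kg·m²·s⁻³] / [kg·s⁻¹] = m²·s⁻²
  (C) [s⁻¹] · [kg·m·s⁻¹] = kg·m·s⁻²
  (D) [kg·m²·s⁻²·K⁻¹·mol⁻¹] · [K] = kg·m²·s⁻²·mol⁻¹
  (E) W·s = J·s⁻¹·s = kg·m²·s⁻²  ← same
Only (E) matches kg·m²·s⁻².

(E)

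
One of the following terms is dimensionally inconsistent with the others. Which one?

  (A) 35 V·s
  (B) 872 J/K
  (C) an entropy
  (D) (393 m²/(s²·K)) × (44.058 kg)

(A)

Dimensions:
  (A) V·s = J·C⁻¹·s = kg·m²·s⁻²·A⁻¹
  (B) J·K⁻¹ = N·m·K⁻¹ = kg·m²·s⁻²·K⁻¹
  (C) [entropy] = kg·m²·s⁻²·K⁻¹
  (D) [m²·s⁻²·K⁻¹] · [kg] = kg·m²·s⁻²·K⁻¹
All reduce to kg·m²·s⁻²·K⁻¹ except (A), which is kg·m²·s⁻²·A⁻¹.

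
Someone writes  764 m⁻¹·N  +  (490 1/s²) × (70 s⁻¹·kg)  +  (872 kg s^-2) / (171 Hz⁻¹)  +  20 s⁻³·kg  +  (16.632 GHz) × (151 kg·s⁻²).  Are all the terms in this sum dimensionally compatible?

No

Dimensions:
  764 m⁻¹·N:  N·m⁻¹ = kg·m·s⁻²·m⁻¹ = kg·s⁻²
  (490 1/s²) × (70 s⁻¹·kg):  [s⁻²] · [kg·s⁻¹] = kg·s⁻³
  (872 kg s^-2) / (171 Hz⁻¹):  [kg·s⁻²] / [s] = kg·s⁻³
  20 s⁻³·kg:  kg·s⁻³
  (16.632 GHz) × (151 kg·s⁻²):  [s⁻¹] · [kg·s⁻²] = kg·s⁻³
The terms do not share a single dimension (kg·s⁻² vs kg·s⁻³).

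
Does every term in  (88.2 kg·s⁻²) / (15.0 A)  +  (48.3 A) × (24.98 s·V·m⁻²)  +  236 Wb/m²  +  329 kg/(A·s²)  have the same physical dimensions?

No

In SI base units:
  (88.2 kg·s⁻²) / (15.0 A):  [kg·s⁻²] / [A] = kg·s⁻²·A⁻¹
  (48.3 A) × (24.98 s·V·m⁻²):  [A] · [kg·s⁻²·A⁻¹] = kg·s⁻²
  236 Wb/m²:  Wb·m⁻² = V·s·m⁻² = kg·s⁻²·A⁻¹
  329 kg/(A·s²):  kg·s⁻²·A⁻¹
The terms do not share a single dimension (kg·s⁻² vs kg·s⁻²·A⁻¹).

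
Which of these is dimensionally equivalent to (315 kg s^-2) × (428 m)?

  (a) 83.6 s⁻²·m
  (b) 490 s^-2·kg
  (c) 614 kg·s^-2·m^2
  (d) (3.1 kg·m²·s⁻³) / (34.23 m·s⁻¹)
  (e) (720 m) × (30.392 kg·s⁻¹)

(d)

Reference: [kg·s⁻²] · [m] = kg·m·s⁻².
Each option:
  (a) m·s⁻²
  (b) kg·s⁻²
  (c) kg·m²·s⁻²
  (d) [kg·m²·s⁻³] / [m·s⁻¹] = kg·m·s⁻²  ← same
  (e) [m] · [kg·s⁻¹] = kg·m·s⁻¹
Only (d) matches kg·m·s⁻².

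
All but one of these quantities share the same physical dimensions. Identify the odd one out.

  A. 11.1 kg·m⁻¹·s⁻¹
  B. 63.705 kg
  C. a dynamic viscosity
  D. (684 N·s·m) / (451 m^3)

Dimensions:
  A. kg·m⁻¹·s⁻¹
  B. kg
  C. [dynamic viscosity] = kg·m⁻¹·s⁻¹
  D. [kg·m²·s⁻¹] / [m³] = kg·m⁻¹·s⁻¹
All reduce to kg·m⁻¹·s⁻¹ except B., which is kg.

B.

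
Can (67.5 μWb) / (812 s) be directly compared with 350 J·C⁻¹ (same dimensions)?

Expand each in SI base units:
  (67.5 μWb) / (812 s):  [kg·m²·s⁻²·A⁻¹] / [s] = kg·m²·s⁻³·A⁻¹
  350 J·C⁻¹:  J·C⁻¹ = N·m·(s·A)⁻¹ = kg·m²·s⁻³·A⁻¹
Both are kg·m²·s⁻³·A⁻¹, so they have the same dimensions and can be added.

Yes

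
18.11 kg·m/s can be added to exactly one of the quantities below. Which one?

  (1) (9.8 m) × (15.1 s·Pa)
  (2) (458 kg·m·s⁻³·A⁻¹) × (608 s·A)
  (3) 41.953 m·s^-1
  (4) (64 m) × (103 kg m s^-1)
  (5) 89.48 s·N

Reference: kg·m·s⁻¹.
Each option:
  (1) [m] · [kg·m⁻¹·s⁻¹] = kg·s⁻¹
  (2) [kg·m·s⁻³·A⁻¹] · [s·A] = kg·m·s⁻²
  (3) m·s⁻¹
  (4) [m] · [kg·m·s⁻¹] = kg·m²·s⁻¹
  (5) N·s = kg·m·s⁻²·s = kg·m·s⁻¹  ← same
Only (5) matches kg·m·s⁻¹.

(5)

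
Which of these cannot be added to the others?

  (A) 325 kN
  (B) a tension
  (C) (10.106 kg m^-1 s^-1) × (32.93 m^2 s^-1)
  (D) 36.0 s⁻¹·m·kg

In SI base units:
  (A) N = kg·m·s⁻²
  (B) [tension] = kg·m·s⁻²
  (C) [kg·m⁻¹·s⁻¹] · [m²·s⁻¹] = kg·m·s⁻²
  (D) kg·m·s⁻¹
All reduce to kg·m·s⁻² except (D), which is kg·m·s⁻¹.

(D)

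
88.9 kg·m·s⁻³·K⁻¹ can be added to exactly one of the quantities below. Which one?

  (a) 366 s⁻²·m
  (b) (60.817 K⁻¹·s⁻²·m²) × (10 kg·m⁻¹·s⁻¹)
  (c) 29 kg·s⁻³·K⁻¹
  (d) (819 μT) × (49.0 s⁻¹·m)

Reference: kg·m·s⁻³·K⁻¹.
Each option:
  (a) m·s⁻²
  (b) [m²·s⁻²·K⁻¹] · [kg·m⁻¹·s⁻¹] = kg·m·s⁻³·K⁻¹  ← same
  (c) kg·s⁻³·K⁻¹
  (d) [kg·s⁻²·A⁻¹] · [m·s⁻¹] = kg·m·s⁻³·A⁻¹
Only (b) matches kg·m·s⁻³·K⁻¹.

(b)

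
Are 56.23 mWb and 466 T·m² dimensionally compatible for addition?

Yes

Expand each in SI base units:
  56.23 mWb:  Wb = V·s = kg·m²·s⁻²·A⁻¹
  466 T·m²:  T·m² = Wb·m⁻²·m² = kg·m²·s⁻²·A⁻¹
Both are kg·m²·s⁻²·A⁻¹, so they have the same dimensions and can be added.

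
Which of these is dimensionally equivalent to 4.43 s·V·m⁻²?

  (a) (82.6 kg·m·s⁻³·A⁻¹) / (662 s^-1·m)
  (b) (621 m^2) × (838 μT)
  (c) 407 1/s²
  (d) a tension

(a)

Reference: V·s·m⁻² = J·C⁻¹·s·m⁻² = kg·s⁻²·A⁻¹.
Each option:
  (a) [kg·m·s⁻³·A⁻¹] / [m·s⁻¹] = kg·s⁻²·A⁻¹  ← same
  (b) [m²] · [kg·s⁻²·A⁻¹] = kg·m²·s⁻²·A⁻¹
  (c) s⁻²
  (d) [tension] = kg·m·s⁻²
Only (a) matches kg·s⁻²·A⁻¹.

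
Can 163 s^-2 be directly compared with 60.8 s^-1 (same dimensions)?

No

In SI base units:
  163 s^-2:  s⁻²
  60.8 s^-1:  s⁻¹
s⁻² ≠ s⁻¹, so they cannot be added.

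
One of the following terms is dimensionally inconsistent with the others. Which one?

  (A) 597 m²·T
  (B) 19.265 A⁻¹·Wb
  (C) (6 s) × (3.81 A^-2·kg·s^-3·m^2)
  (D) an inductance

(A)

In SI base units:
  (A) T·m² = Wb·m⁻²·m² = kg·m²·s⁻²·A⁻¹
  (B) Wb·A⁻¹ = V·s·A⁻¹ = kg·m²·s⁻²·A⁻²
  (C) [s] · [kg·m²·s⁻³·A⁻²] = kg·m²·s⁻²·A⁻²
  (D) [inductance] = kg·m²·s⁻²·A⁻²
All reduce to kg·m²·s⁻²·A⁻² except (A), which is kg·m²·s⁻²·A⁻¹.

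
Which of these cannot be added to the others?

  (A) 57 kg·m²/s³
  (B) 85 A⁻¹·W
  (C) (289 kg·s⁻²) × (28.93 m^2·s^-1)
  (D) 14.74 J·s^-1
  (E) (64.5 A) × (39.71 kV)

Expand each in SI base units:
  (A) kg·m²·s⁻³
  (B) W·A⁻¹ = J·s⁻¹·A⁻¹ = kg·m²·s⁻³·A⁻¹
  (C) [kg·s⁻²] · [m²·s⁻¹] = kg·m²·s⁻³
  (D) J·s⁻¹ = N·m·s⁻¹ = kg·m²·s⁻³
  (E) [A] · [kg·m²·s⁻³·A⁻¹] = kg·m²·s⁻³
All reduce to kg·m²·s⁻³ except (B), which is kg·m²·s⁻³·A⁻¹.

(B)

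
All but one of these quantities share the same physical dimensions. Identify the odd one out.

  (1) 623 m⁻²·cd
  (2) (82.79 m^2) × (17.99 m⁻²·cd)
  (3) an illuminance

Expand each in SI base units:
  (1) cd·m⁻² = m⁻²·cd
  (2) [m²] · [m⁻²·cd] = cd
  (3) [illuminance] = m⁻²·cd
All reduce to m⁻²·cd except (2), which is cd.

(2)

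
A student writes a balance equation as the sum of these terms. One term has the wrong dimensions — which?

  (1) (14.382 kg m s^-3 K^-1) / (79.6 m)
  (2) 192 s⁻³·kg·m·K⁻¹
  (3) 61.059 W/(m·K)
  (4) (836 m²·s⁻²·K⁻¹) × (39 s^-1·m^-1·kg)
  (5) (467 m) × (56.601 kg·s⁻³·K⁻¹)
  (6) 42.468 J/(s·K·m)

Expand each in SI base units:
  (1) [kg·m·s⁻³·K⁻¹] / [m] = kg·s⁻³·K⁻¹
  (2) kg·m·s⁻³·K⁻¹
  (3) W·m⁻¹·K⁻¹ = J·s⁻¹·m⁻¹·K⁻¹ = kg·m·s⁻³·K⁻¹
  (4) [m²·s⁻²·K⁻¹] · [kg·m⁻¹·s⁻¹] = kg·m·s⁻³·K⁻¹
  (5) [m] · [kg·s⁻³·K⁻¹] = kg·m·s⁻³·K⁻¹
  (6) J·s⁻¹·m⁻¹·K⁻¹ = N·m·s⁻¹·m⁻¹·K⁻¹ = kg·m·s⁻³·K⁻¹
All reduce to kg·m·s⁻³·K⁻¹ except (1), which is kg·s⁻³·K⁻¹.

(1)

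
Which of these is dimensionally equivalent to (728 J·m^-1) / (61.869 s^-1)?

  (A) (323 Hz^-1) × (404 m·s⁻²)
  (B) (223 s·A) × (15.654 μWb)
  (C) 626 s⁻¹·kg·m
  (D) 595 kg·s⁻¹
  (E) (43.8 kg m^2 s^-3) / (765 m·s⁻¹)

Reference: [kg·m·s⁻²] / [s⁻¹] = kg·m·s⁻¹.
Each option:
  (A) [s] · [m·s⁻²] = m·s⁻¹
  (B) [s·A] · [kg·m²·s⁻²·A⁻¹] = kg·m²·s⁻¹
  (C) kg·m·s⁻¹  ← same
  (D) kg·s⁻¹
  (E) [kg·m²·s⁻³] / [m·s⁻¹] = kg·m·s⁻²
Only (C) matches kg·m·s⁻¹.

(C)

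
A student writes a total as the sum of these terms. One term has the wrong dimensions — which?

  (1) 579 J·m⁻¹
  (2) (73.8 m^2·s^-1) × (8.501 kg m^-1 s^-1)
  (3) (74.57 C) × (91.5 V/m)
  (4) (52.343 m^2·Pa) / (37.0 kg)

Work out the base dimensions of each:
  (1) J·m⁻¹ = N·m·m⁻¹ = kg·m·s⁻²
  (2) [m²·s⁻¹] · [kg·m⁻¹·s⁻¹] = kg·m·s⁻²
  (3) [s·A] · [kg·m·s⁻³·A⁻¹] = kg·m·s⁻²
  (4) [kg·m·s⁻²] / [kg] = m·s⁻²
All reduce to kg·m·s⁻² except (4), which is m·s⁻².

(4)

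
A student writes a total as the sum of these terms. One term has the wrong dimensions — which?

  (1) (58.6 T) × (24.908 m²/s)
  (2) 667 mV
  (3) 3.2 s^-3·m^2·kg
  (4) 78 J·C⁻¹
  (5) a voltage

(3)

Reduce each to base SI dimensions:
  (1) [kg·s⁻²·A⁻¹] · [m²·s⁻¹] = kg·m²·s⁻³·A⁻¹
  (2) V = J·C⁻¹ = kg·m²·s⁻³·A⁻¹
  (3) kg·m²·s⁻³
  (4) J·C⁻¹ = N·m·(s·A)⁻¹ = kg·m²·s⁻³·A⁻¹
  (5) [voltage] = kg·m²·s⁻³·A⁻¹
All reduce to kg·m²·s⁻³·A⁻¹ except (3), which is kg·m²·s⁻³.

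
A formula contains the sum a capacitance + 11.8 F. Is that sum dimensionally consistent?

Expand each in SI base units:
  a capacitance:  [capacitance] = kg⁻¹·m⁻²·s⁴·A²
  11.8 F:  F = C·V⁻¹ = kg⁻¹·m⁻²·s⁴·A²
Both are kg⁻¹·m⁻²·s⁴·A², so they have the same dimensions and can be added.

Yes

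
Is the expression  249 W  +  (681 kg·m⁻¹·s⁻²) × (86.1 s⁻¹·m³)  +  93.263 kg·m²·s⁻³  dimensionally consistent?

Yes

Expand each in SI base units:
  249 W:  W = J·s⁻¹ = kg·m²·s⁻³
  (681 kg·m⁻¹·s⁻²) × (86.1 s⁻¹·m³):  [kg·m⁻¹·s⁻²] · [m³·s⁻¹] = kg·m²·s⁻³
  93.263 kg·m²·s⁻³:  kg·m²·s⁻³
Every term reduces to kg·m²·s⁻³.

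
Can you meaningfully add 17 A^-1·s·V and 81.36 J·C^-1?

No

In SI base units:
  17 A^-1·s·V:  V·s·A⁻¹ = J·C⁻¹·s·A⁻¹ = kg·m²·s⁻²·A⁻²
  81.36 J·C^-1:  J·C⁻¹ = N·m·(s·A)⁻¹ = kg·m²·s⁻³·A⁻¹
kg·m²·s⁻²·A⁻² ≠ kg·m²·s⁻³·A⁻¹, so they cannot be added.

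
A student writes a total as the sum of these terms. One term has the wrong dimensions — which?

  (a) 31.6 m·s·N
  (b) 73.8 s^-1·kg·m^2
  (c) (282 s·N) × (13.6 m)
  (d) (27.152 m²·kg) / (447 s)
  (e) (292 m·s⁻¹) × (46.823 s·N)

Dimensions:
  (a) N·m·s = kg·m·s⁻²·m·s = kg·m²·s⁻¹
  (b) kg·m²·s⁻¹
  (c) [kg·m·s⁻¹] · [m] = kg·m²·s⁻¹
  (d) [kg·m²] / [s] = kg·m²·s⁻¹
  (e) [m·s⁻¹] · [kg·m·s⁻¹] = kg·m²·s⁻²
All reduce to kg·m²·s⁻¹ except (e), which is kg·m²·s⁻².

(e)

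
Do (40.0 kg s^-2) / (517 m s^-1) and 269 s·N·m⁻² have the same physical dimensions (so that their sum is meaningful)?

Yes

Work out the base dimensions of each:
  (40.0 kg s^-2) / (517 m s^-1):  [kg·s⁻²] / [m·s⁻¹] = kg·m⁻¹·s⁻¹
  269 s·N·m⁻²:  N·s·m⁻² = kg·m·s⁻²·s·m⁻² = kg·m⁻¹·s⁻¹
Both are kg·m⁻¹·s⁻¹, so they have the same dimensions and can be added.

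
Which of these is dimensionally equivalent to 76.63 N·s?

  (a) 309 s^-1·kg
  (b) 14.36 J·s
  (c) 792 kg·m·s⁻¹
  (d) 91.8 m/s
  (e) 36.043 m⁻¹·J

(c)

Reference: N·s = kg·m·s⁻²·s = kg·m·s⁻¹.
Each option:
  (a) kg·s⁻¹
  (b) J·s = N·m·s = kg·m²·s⁻¹
  (c) kg·m·s⁻¹  ← same
  (d) m·s⁻¹
  (e) J·m⁻¹ = N·m·m⁻¹ = kg·m·s⁻²
Only (c) matches kg·m·s⁻¹.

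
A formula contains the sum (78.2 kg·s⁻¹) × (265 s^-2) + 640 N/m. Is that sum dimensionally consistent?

No

Work out the base dimensions of each:
  (78.2 kg·s⁻¹) × (265 s^-2):  [kg·s⁻¹] · [s⁻²] = kg·s⁻³
  640 N/m:  N·m⁻¹ = kg·m·s⁻²·m⁻¹ = kg·s⁻²
kg·s⁻³ ≠ kg·s⁻², so they cannot be added.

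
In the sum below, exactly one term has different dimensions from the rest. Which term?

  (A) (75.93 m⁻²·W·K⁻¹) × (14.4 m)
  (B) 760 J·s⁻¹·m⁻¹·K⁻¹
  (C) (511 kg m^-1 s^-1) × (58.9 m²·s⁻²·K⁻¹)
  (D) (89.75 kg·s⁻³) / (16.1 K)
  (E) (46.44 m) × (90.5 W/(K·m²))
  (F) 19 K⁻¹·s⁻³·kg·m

Work out the base dimensions of each:
  (A) [kg·s⁻³·K⁻¹] · [m] = kg·m·s⁻³·K⁻¹
  (B) J·s⁻¹·m⁻¹·K⁻¹ = N·m·s⁻¹·m⁻¹·K⁻¹ = kg·m·s⁻³·K⁻¹
  (C) [kg·m⁻¹·s⁻¹] · [m²·s⁻²·K⁻¹] = kg·m·s⁻³·K⁻¹
  (D) [kg·s⁻³] / [K] = kg·s⁻³·K⁻¹
  (E) [m] · [kg·s⁻³·K⁻¹] = kg·m·s⁻³·K⁻¹
  (F) kg·m·s⁻³·K⁻¹
All reduce to kg·m·s⁻³·K⁻¹ except (D), which is kg·s⁻³·K⁻¹.

(D)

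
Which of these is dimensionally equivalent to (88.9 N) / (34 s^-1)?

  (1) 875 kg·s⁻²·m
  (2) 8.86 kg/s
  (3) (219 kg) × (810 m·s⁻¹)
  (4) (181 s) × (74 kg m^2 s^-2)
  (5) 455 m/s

(3)

Reference: [kg·m·s⁻²] / [s⁻¹] = kg·m·s⁻¹.
Each option:
  (1) kg·m·s⁻²
  (2) kg·s⁻¹
  (3) [kg] · [m·s⁻¹] = kg·m·s⁻¹  ← same
  (4) [s] · [kg·m²·s⁻²] = kg·m²·s⁻¹
  (5) m·s⁻¹
Only (3) matches kg·m·s⁻¹.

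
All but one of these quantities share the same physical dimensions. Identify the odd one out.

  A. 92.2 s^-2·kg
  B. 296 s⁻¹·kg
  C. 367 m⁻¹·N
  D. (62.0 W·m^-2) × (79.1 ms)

B.

In SI base units:
  A. kg·s⁻²
  B. kg·s⁻¹
  C. N·m⁻¹ = kg·m·s⁻²·m⁻¹ = kg·s⁻²
  D. [kg·s⁻³] · [s] = kg·s⁻²
All reduce to kg·s⁻² except B., which is kg·s⁻¹.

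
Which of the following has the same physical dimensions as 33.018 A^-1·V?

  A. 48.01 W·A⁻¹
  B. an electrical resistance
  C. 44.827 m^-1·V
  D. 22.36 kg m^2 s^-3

B.

Reference: V·A⁻¹ = J·C⁻¹·A⁻¹ = kg·m²·s⁻³·A⁻².
Each option:
  A. W·A⁻¹ = J·s⁻¹·A⁻¹ = kg·m²·s⁻³·A⁻¹
  B. [electrical resistance] = kg·m²·s⁻³·A⁻²  ← same
  C. V·m⁻¹ = J·C⁻¹·m⁻¹ = kg·m·s⁻³·A⁻¹
  D. kg·m²·s⁻³
Only B. matches kg·m²·s⁻³·A⁻².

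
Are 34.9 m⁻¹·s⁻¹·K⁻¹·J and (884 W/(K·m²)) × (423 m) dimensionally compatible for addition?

Reduce each to base SI dimensions:
  34.9 m⁻¹·s⁻¹·K⁻¹·J:  J·s⁻¹·m⁻¹·K⁻¹ = N·m·s⁻¹·m⁻¹·K⁻¹ = kg·m·s⁻³·K⁻¹
  (884 W/(K·m²)) × (423 m):  [kg·s⁻³·K⁻¹] · [m] = kg·m·s⁻³·K⁻¹
Both are kg·m·s⁻³·K⁻¹, so they have the same dimensions and can be added.

Yes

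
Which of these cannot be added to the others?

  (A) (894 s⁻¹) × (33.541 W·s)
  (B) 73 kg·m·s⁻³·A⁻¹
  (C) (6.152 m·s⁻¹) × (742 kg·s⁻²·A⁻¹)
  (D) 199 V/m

Work out the base dimensions of each:
  (A) [s⁻¹] · [kg·m²·s⁻²] = kg·m²·s⁻³
  (B) kg·m·s⁻³·A⁻¹
  (C) [m·s⁻¹] · [kg·s⁻²·A⁻¹] = kg·m·s⁻³·A⁻¹
  (D) V·m⁻¹ = J·C⁻¹·m⁻¹ = kg·m·s⁻³·A⁻¹
All reduce to kg·m·s⁻³·A⁻¹ except (A), which is kg·m²·s⁻³.

(A)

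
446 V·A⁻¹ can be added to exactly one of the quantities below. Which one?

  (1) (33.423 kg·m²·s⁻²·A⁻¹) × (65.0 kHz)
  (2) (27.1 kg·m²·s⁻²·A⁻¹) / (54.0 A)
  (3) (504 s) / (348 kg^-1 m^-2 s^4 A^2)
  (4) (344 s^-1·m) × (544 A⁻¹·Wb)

(3)

Reference: V·A⁻¹ = J·C⁻¹·A⁻¹ = kg·m²·s⁻³·A⁻².
Each option:
  (1) [kg·m²·s⁻²·A⁻¹] · [s⁻¹] = kg·m²·s⁻³·A⁻¹
  (2) [kg·m²·s⁻²·A⁻¹] / [A] = kg·m²·s⁻²·A⁻²
  (3) [s] / [kg⁻¹·m⁻²·s⁴·A²] = kg·m²·s⁻³·A⁻²  ← same
  (4) [m·s⁻¹] · [kg·m²·s⁻²·A⁻²] = kg·m³·s⁻³·A⁻²
Only (3) matches kg·m²·s⁻³·A⁻².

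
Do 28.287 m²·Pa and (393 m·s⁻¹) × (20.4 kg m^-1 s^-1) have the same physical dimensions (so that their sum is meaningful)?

In SI base units:
  28.287 m²·Pa:  Pa·m² = N·m⁻²·m² = kg·m·s⁻²
  (393 m·s⁻¹) × (20.4 kg m^-1 s^-1):  [m·s⁻¹] · [kg·m⁻¹·s⁻¹] = kg·s⁻²
kg·m·s⁻² ≠ kg·s⁻², so they cannot be added.

No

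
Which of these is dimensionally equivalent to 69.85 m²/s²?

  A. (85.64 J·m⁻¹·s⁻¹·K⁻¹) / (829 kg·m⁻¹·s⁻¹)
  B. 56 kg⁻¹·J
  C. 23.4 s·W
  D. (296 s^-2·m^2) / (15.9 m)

B.

Reference: m²·s⁻².
Each option:
  A. [kg·m·s⁻³·K⁻¹] / [kg·m⁻¹·s⁻¹] = m²·s⁻²·K⁻¹
  B. J·kg⁻¹ = N·m·kg⁻¹ = m²·s⁻²  ← same
  C. W·s = J·s⁻¹·s = kg·m²·s⁻²
  D. [m²·s⁻²] / [m] = m·s⁻²
Only B. matches m²·s⁻².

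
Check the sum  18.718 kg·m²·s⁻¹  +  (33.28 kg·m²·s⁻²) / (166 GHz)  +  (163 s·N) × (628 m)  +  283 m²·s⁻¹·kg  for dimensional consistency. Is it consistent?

Yes

Reduce each to base SI dimensions:
  18.718 kg·m²·s⁻¹:  kg·m²·s⁻¹
  (33.28 kg·m²·s⁻²) / (166 GHz):  [kg·m²·s⁻²] / [s⁻¹] = kg·m²·s⁻¹
  (163 s·N) × (628 m):  [kg·m·s⁻¹] · [m] = kg·m²·s⁻¹
  283 m²·s⁻¹·kg:  kg·m²·s⁻¹
Every term reduces to kg·m²·s⁻¹.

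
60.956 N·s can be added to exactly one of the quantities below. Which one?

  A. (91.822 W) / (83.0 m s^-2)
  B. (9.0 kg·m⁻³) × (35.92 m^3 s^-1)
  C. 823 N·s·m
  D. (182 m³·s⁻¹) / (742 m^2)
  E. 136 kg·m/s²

Reference: N·s = kg·m·s⁻²·s = kg·m·s⁻¹.
Each option:
  A. [kg·m²·s⁻³] / [m·s⁻²] = kg·m·s⁻¹  ← same
  B. [kg·m⁻³] · [m³·s⁻¹] = kg·s⁻¹
  C. N·m·s = kg·m·s⁻²·m·s = kg·m²·s⁻¹
  D. [m³·s⁻¹] / [m²] = m·s⁻¹
  E. kg·m·s⁻²
Only A. matches kg·m·s⁻¹.

A.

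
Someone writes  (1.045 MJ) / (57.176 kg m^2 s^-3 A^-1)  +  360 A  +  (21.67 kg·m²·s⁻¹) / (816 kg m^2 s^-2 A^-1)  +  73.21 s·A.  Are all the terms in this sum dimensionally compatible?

Dimensions:
  (1.045 MJ) / (57.176 kg m^2 s^-3 A^-1):  [kg·m²·s⁻²] / [kg·m²·s⁻³·A⁻¹] = s·A
  360 A:  A
  (21.67 kg·m²·s⁻¹) / (816 kg m^2 s^-2 A^-1):  [kg·m²·s⁻¹] / [kg·m²·s⁻²·A⁻¹] = s·A
  73.21 s·A:  A·s = s·A
The terms do not share a single dimension (A vs s·A).

No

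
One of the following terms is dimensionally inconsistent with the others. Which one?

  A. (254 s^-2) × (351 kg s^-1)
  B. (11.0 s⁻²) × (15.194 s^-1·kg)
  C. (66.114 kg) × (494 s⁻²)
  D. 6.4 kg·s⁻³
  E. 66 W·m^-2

C.

Work out the base dimensions of each:
  A. [s⁻²] · [kg·s⁻¹] = kg·s⁻³
  B. [s⁻²] · [kg·s⁻¹] = kg·s⁻³
  C. [kg] · [s⁻²] = kg·s⁻²
  D. kg·s⁻³
  E. W·m⁻² = J·s⁻¹·m⁻² = kg·s⁻³
All reduce to kg·s⁻³ except C., which is kg·s⁻².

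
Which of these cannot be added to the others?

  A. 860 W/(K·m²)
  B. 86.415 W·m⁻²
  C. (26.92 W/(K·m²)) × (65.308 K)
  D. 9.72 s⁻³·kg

Reduce each to base SI dimensions:
  A. W·m⁻²·K⁻¹ = J·s⁻¹·m⁻²·K⁻¹ = kg·s⁻³·K⁻¹
  B. W·m⁻² = J·s⁻¹·m⁻² = kg·s⁻³
  C. [kg·s⁻³·K⁻¹] · [K] = kg·s⁻³
  D. kg·s⁻³
All reduce to kg·s⁻³ except A., which is kg·s⁻³·K⁻¹.

A.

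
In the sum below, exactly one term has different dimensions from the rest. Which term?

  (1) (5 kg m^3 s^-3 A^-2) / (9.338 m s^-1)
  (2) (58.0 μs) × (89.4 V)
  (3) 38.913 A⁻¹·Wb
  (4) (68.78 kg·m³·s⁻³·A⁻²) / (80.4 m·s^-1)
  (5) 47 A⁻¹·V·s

(2)

Reduce each to base SI dimensions:
  (1) [kg·m³·s⁻³·A⁻²] / [m·s⁻¹] = kg·m²·s⁻²·A⁻²
  (2) [s] · [kg·m²·s⁻³·A⁻¹] = kg·m²·s⁻²·A⁻¹
  (3) Wb·A⁻¹ = V·s·A⁻¹ = kg·m²·s⁻²·A⁻²
  (4) [kg·m³·s⁻³·A⁻²] / [m·s⁻¹] = kg·m²·s⁻²·A⁻²
  (5) V·s·A⁻¹ = J·C⁻¹·s·A⁻¹ = kg·m²·s⁻²·A⁻²
All reduce to kg·m²·s⁻²·A⁻² except (2), which is kg·m²·s⁻²·A⁻¹.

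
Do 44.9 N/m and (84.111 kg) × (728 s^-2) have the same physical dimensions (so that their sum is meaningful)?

Yes

Expand each in SI base units:
  44.9 N/m:  N·m⁻¹ = kg·m·s⁻²·m⁻¹ = kg·s⁻²
  (84.111 kg) × (728 s^-2):  [kg] · [s⁻²] = kg·s⁻²
Both are kg·s⁻², so they have the same dimensions and can be added.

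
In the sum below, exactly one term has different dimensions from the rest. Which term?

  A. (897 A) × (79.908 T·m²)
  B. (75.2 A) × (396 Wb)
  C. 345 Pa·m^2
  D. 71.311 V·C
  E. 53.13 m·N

C.

Dimensions:
  A. [A] · [kg·m²·s⁻²·A⁻¹] = kg·m²·s⁻²
  B. [A] · [kg·m²·s⁻²·A⁻¹] = kg·m²·s⁻²
  C. Pa·m² = N·m⁻²·m² = kg·m·s⁻²
  D. C·V = s·A·J·C⁻¹ = kg·m²·s⁻²
  E. N·m = kg·m·s⁻²·m = kg·m²·s⁻²
All reduce to kg·m²·s⁻² except C., which is kg·m·s⁻².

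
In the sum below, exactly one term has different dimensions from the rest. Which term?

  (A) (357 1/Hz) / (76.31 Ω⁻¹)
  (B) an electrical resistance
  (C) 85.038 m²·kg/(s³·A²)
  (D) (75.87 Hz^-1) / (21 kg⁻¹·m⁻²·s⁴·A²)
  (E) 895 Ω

(A)

Reduce each to base SI dimensions:
  (A) [s] / [kg⁻¹·m⁻²·s³·A²] = kg·m²·s⁻²·A⁻²
  (B) [electrical resistance] = kg·m²·s⁻³·A⁻²
  (C) kg·m²·s⁻³·A⁻²
  (D) [s] / [kg⁻¹·m⁻²·s⁴·A²] = kg·m²·s⁻³·A⁻²
  (E) Ω = V·A⁻¹ = kg·m²·s⁻³·A⁻²
All reduce to kg·m²·s⁻³·A⁻² except (A), which is kg·m²·s⁻²·A⁻².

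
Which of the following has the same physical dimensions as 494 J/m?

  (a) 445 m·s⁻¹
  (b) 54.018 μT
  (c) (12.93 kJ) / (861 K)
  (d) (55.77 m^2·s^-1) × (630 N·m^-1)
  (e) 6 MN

(e)

Reference: J·m⁻¹ = N·m·m⁻¹ = kg·m·s⁻².
Each option:
  (a) m·s⁻¹
  (b) T = Wb·m⁻² = kg·s⁻²·A⁻¹
  (c) [kg·m²·s⁻²] / [K] = kg·m²·s⁻²·K⁻¹
  (d) [m²·s⁻¹] · [kg·s⁻²] = kg·m²·s⁻³
  (e) N = kg·m·s⁻²  ← same
Only (e) matches kg·m·s⁻².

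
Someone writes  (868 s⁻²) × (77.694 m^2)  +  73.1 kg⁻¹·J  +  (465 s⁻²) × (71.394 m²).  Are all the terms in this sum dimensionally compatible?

Yes

In SI base units:
  (868 s⁻²) × (77.694 m^2):  [s⁻²] · [m²] = m²·s⁻²
  73.1 kg⁻¹·J:  J·kg⁻¹ = N·m·kg⁻¹ = m²·s⁻²
  (465 s⁻²) × (71.394 m²):  [s⁻²] · [m²] = m²·s⁻²
Every term reduces to m²·s⁻².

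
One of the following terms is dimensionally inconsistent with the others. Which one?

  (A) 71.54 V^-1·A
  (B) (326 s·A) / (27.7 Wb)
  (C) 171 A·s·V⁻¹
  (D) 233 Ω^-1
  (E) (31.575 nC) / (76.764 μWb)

In SI base units:
  (A) A·V⁻¹ = A·(J·C⁻¹)⁻¹ = kg⁻¹·m⁻²·s³·A²
  (B) [s·A] / [kg·m²·s⁻²·A⁻¹] = kg⁻¹·m⁻²·s³·A²
  (C) A·s·V⁻¹ = A·s·(J·C⁻¹)⁻¹ = kg⁻¹·m⁻²·s⁴·A²
  (D) Ω⁻¹ = (V·A⁻¹)⁻¹ = kg⁻¹·m⁻²·s³·A²
  (E) [s·A] / [kg·m²·s⁻²·A⁻¹] = kg⁻¹·m⁻²·s³·A²
All reduce to kg⁻¹·m⁻²·s³·A² except (C), which is kg⁻¹·m⁻²·s⁴·A².

(C)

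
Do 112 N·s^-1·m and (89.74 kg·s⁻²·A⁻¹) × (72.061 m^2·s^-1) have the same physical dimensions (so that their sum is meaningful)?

No

In SI base units:
  112 N·s^-1·m:  N·m·s⁻¹ = kg·m·s⁻²·m·s⁻¹ = kg·m²·s⁻³
  (89.74 kg·s⁻²·A⁻¹) × (72.061 m^2·s^-1):  [kg·s⁻²·A⁻¹] · [m²·s⁻¹] = kg·m²·s⁻³·A⁻¹
kg·m²·s⁻³ ≠ kg·m²·s⁻³·A⁻¹, so they cannot be added.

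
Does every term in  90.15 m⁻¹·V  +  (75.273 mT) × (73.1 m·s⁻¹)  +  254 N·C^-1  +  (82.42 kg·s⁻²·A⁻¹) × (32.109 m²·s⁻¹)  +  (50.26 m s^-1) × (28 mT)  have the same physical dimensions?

No

Work out the base dimensions of each:
  90.15 m⁻¹·V:  V·m⁻¹ = J·C⁻¹·m⁻¹ = kg·m·s⁻³·A⁻¹
  (75.273 mT) × (73.1 m·s⁻¹):  [kg·s⁻²·A⁻¹] · [m·s⁻¹] = kg·m·s⁻³·A⁻¹
  254 N·C^-1:  N·C⁻¹ = kg·m·s⁻²·(s·A)⁻¹ = kg·m·s⁻³·A⁻¹
  (82.42 kg·s⁻²·A⁻¹) × (32.109 m²·s⁻¹):  [kg·s⁻²·A⁻¹] · [m²·s⁻¹] = kg·m²·s⁻³·A⁻¹
  (50.26 m s^-1) × (28 mT):  [m·s⁻¹] · [kg·s⁻²·A⁻¹] = kg·m·s⁻³·A⁻¹
The terms do not share a single dimension (kg·m²·s⁻³·A⁻¹ vs kg·m·s⁻³·A⁻¹).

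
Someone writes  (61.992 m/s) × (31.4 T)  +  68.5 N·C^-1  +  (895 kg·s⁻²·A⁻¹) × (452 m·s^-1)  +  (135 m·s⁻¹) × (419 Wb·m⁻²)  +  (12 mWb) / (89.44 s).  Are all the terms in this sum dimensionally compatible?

No

In SI base units:
  (61.992 m/s) × (31.4 T):  [m·s⁻¹] · [kg·s⁻²·A⁻¹] = kg·m·s⁻³·A⁻¹
  68.5 N·C^-1:  N·C⁻¹ = kg·m·s⁻²·(s·A)⁻¹ = kg·m·s⁻³·A⁻¹
  (895 kg·s⁻²·A⁻¹) × (452 m·s^-1):  [kg·s⁻²·A⁻¹] · [m·s⁻¹] = kg·m·s⁻³·A⁻¹
  (135 m·s⁻¹) × (419 Wb·m⁻²):  [m·s⁻¹] · [kg·s⁻²·A⁻¹] = kg·m·s⁻³·A⁻¹
  (12 mWb) / (89.44 s):  [kg·m²·s⁻²·A⁻¹] / [s] = kg·m²·s⁻³·A⁻¹
The terms do not share a single dimension (kg·m²·s⁻³·A⁻¹ vs kg·m·s⁻³·A⁻¹).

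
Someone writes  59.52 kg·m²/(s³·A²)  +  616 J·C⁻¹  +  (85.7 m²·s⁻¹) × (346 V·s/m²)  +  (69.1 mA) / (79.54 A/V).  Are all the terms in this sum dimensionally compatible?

No

In SI base units:
  59.52 kg·m²/(s³·A²):  kg·m²·s⁻³·A⁻²
  616 J·C⁻¹:  J·C⁻¹ = N·m·(s·A)⁻¹ = kg·m²·s⁻³·A⁻¹
  (85.7 m²·s⁻¹) × (346 V·s/m²):  [m²·s⁻¹] · [kg·s⁻²·A⁻¹] = kg·m²·s⁻³·A⁻¹
  (69.1 mA) / (79.54 A/V):  [A] / [kg⁻¹·m⁻²·s³·A²] = kg·m²·s⁻³·A⁻¹
The terms do not share a single dimension (kg·m²·s⁻³·A⁻² vs kg·m²·s⁻³·A⁻¹).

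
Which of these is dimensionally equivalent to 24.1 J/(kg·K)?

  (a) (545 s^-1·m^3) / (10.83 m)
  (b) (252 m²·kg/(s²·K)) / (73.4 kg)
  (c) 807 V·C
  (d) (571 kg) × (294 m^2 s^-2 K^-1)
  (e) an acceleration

(b)

Reference: J·kg⁻¹·K⁻¹ = N·m·kg⁻¹·K⁻¹ = m²·s⁻²·K⁻¹.
Each option:
  (a) [m³·s⁻¹] / [m] = m²·s⁻¹
  (b) [kg·m²·s⁻²·K⁻¹] / [kg] = m²·s⁻²·K⁻¹  ← same
  (c) C·V = s·A·J·C⁻¹ = kg·m²·s⁻²
  (d) [kg] · [m²·s⁻²·K⁻¹] = kg·m²·s⁻²·K⁻¹
  (e) [acceleration] = m·s⁻²
Only (b) matches m²·s⁻²·K⁻¹.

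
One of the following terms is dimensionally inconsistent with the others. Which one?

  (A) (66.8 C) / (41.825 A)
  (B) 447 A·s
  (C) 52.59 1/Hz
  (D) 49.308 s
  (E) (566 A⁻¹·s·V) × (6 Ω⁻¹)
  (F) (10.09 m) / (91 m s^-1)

Dimensions:
  (A) [s·A] / [A] = s
  (B) A·s = s·A
  (C) Hz⁻¹ = (s⁻¹)⁻¹ = s
  (D) s
  (E) [kg·m²·s⁻²·A⁻²] · [kg⁻¹·m⁻²·s³·A²] = s
  (F) [m] / [m·s⁻¹] = s
All reduce to s except (B), which is s·A.

(B)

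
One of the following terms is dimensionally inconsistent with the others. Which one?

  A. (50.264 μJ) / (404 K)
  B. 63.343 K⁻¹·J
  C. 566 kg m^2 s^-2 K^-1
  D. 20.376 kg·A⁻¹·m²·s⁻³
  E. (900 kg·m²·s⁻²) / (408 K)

Expand each in SI base units:
  A. [kg·m²·s⁻²] / [K] = kg·m²·s⁻²·K⁻¹
  B. J·K⁻¹ = N·m·K⁻¹ = kg·m²·s⁻²·K⁻¹
  C. kg·m²·s⁻²·K⁻¹
  D. kg·m²·s⁻³·A⁻¹
  E. [kg·m²·s⁻²] / [K] = kg·m²·s⁻²·K⁻¹
All reduce to kg·m²·s⁻²·K⁻¹ except D., which is kg·m²·s⁻³·A⁻¹.

D.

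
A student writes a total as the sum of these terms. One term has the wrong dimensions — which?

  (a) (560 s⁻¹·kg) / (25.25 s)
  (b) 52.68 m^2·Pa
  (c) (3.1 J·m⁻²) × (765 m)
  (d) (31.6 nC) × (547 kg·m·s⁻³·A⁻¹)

Reduce each to base SI dimensions:
  (a) [kg·s⁻¹] / [s] = kg·s⁻²
  (b) Pa·m² = N·m⁻²·m² = kg·m·s⁻²
  (c) [kg·s⁻²] · [m] = kg·m·s⁻²
  (d) [s·A] · [kg·m·s⁻³·A⁻¹] = kg·m·s⁻²
All reduce to kg·m·s⁻² except (a), which is kg·s⁻².

(a)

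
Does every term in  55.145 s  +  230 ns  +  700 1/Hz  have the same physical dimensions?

Yes

Work out the base dimensions of each:
  55.145 s:  s
  230 ns:  s
  700 1/Hz:  Hz⁻¹ = (s⁻¹)⁻¹ = s
Every term reduces to s.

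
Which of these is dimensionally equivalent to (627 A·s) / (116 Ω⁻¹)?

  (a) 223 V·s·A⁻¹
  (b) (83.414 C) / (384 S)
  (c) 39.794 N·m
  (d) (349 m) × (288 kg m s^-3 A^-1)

Reference: [s·A] / [kg⁻¹·m⁻²·s³·A²] = kg·m²·s⁻²·A⁻¹.
Each option:
  (a) V·s·A⁻¹ = J·C⁻¹·s·A⁻¹ = kg·m²·s⁻²·A⁻²
  (b) [s·A] / [kg⁻¹·m⁻²·s³·A²] = kg·m²·s⁻²·A⁻¹  ← same
  (c) N·m = kg·m·s⁻²·m = kg·m²·s⁻²
  (d) [m] · [kg·m·s⁻³·A⁻¹] = kg·m²·s⁻³·A⁻¹
Only (b) matches kg·m²·s⁻²·A⁻¹.

(b)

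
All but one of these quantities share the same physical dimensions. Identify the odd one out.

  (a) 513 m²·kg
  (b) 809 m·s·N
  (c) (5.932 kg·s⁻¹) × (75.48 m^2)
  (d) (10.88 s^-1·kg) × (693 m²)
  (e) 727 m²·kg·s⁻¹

(a)

Reduce each to base SI dimensions:
  (a) kg·m²
  (b) N·m·s = kg·m·s⁻²·m·s = kg·m²·s⁻¹
  (c) [kg·s⁻¹] · [m²] = kg·m²·s⁻¹
  (d) [kg·s⁻¹] · [m²] = kg·m²·s⁻¹
  (e) kg·m²·s⁻¹
All reduce to kg·m²·s⁻¹ except (a), which is kg·m².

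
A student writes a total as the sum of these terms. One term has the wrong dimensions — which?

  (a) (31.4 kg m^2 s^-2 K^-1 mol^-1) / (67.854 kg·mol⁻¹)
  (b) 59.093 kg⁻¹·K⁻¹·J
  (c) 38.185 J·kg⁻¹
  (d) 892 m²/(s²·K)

(c)

Expand each in SI base units:
  (a) [kg·m²·s⁻²·K⁻¹·mol⁻¹] / [kg·mol⁻¹] = m²·s⁻²·K⁻¹
  (b) J·kg⁻¹·K⁻¹ = N·m·kg⁻¹·K⁻¹ = m²·s⁻²·K⁻¹
  (c) J·kg⁻¹ = N·m·kg⁻¹ = m²·s⁻²
  (d) m²·s⁻²·K⁻¹
All reduce to m²·s⁻²·K⁻¹ except (c), which is m²·s⁻².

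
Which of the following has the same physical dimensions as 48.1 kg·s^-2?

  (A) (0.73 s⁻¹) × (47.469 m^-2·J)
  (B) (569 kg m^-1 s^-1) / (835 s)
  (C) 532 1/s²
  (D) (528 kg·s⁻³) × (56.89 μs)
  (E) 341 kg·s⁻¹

(D)

Reference: kg·s⁻².
Each option:
  (A) [s⁻¹] · [kg·s⁻²] = kg·s⁻³
  (B) [kg·m⁻¹·s⁻¹] / [s] = kg·m⁻¹·s⁻²
  (C) s⁻²
  (D) [kg·s⁻³] · [s] = kg·s⁻²  ← same
  (E) kg·s⁻¹
Only (D) matches kg·s⁻².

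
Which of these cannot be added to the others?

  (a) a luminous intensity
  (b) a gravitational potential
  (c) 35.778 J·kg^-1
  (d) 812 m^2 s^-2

(a)

Dimensions:
  (a) [luminous intensity] = cd
  (b) [gravitational potential] = m²·s⁻²
  (c) J·kg⁻¹ = N·m·kg⁻¹ = m²·s⁻²
  (d) m²·s⁻²
All reduce to m²·s⁻² except (a), which is cd.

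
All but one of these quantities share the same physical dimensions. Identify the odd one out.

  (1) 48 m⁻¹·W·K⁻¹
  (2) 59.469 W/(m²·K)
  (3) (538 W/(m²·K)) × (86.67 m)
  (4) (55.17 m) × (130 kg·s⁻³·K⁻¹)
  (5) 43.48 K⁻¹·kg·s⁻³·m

(2)

In SI base units:
  (1) W·m⁻¹·K⁻¹ = J·s⁻¹·m⁻¹·K⁻¹ = kg·m·s⁻³·K⁻¹
  (2) W·m⁻²·K⁻¹ = J·s⁻¹·m⁻²·K⁻¹ = kg·s⁻³·K⁻¹
  (3) [kg·s⁻³·K⁻¹] · [m] = kg·m·s⁻³·K⁻¹
  (4) [m] · [kg·s⁻³·K⁻¹] = kg·m·s⁻³·K⁻¹
  (5) kg·m·s⁻³·K⁻¹
All reduce to kg·m·s⁻³·K⁻¹ except (2), which is kg·s⁻³·K⁻¹.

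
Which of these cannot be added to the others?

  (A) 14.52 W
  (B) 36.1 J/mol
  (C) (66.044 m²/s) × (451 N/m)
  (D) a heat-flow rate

Reduce each to base SI dimensions:
  (A) W = J·s⁻¹ = kg·m²·s⁻³
  (B) J·mol⁻¹ = N·m·mol⁻¹ = kg·m²·s⁻²·mol⁻¹
  (C) [m²·s⁻¹] · [kg·s⁻²] = kg·m²·s⁻³
  (D) [heat-flow rate] = kg·m²·s⁻³
All reduce to kg·m²·s⁻³ except (B), which is kg·m²·s⁻²·mol⁻¹.

(B)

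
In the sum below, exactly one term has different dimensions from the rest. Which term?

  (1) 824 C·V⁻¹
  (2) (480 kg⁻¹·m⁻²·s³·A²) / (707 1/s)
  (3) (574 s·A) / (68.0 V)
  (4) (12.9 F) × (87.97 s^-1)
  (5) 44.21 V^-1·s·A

(4)

Dimensions:
  (1) C·V⁻¹ = s·A·(J·C⁻¹)⁻¹ = kg⁻¹·m⁻²·s⁴·A²
  (2) [kg⁻¹·m⁻²·s³·A²] / [s⁻¹] = kg⁻¹·m⁻²·s⁴·A²
  (3) [s·A] / [kg·m²·s⁻³·A⁻¹] = kg⁻¹·m⁻²·s⁴·A²
  (4) [kg⁻¹·m⁻²·s⁴·A²] · [s⁻¹] = kg⁻¹·m⁻²·s³·A²
  (5) A·s·V⁻¹ = A·s·(J·C⁻¹)⁻¹ = kg⁻¹·m⁻²·s⁴·A²
All reduce to kg⁻¹·m⁻²·s⁴·A² except (4), which is kg⁻¹·m⁻²·s³·A².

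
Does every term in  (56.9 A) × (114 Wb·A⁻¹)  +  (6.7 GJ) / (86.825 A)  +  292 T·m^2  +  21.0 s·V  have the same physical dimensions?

Expand each in SI base units:
  (56.9 A) × (114 Wb·A⁻¹):  [A] · [kg·m²·s⁻²·A⁻²] = kg·m²·s⁻²·A⁻¹
  (6.7 GJ) / (86.825 A):  [kg·m²·s⁻²] / [A] = kg·m²·s⁻²·A⁻¹
  292 T·m^2:  T·m² = Wb·m⁻²·m² = kg·m²·s⁻²·A⁻¹
  21.0 s·V:  V·s = J·C⁻¹·s = kg·m²·s⁻²·A⁻¹
Every term reduces to kg·m²·s⁻²·A⁻¹.

Yes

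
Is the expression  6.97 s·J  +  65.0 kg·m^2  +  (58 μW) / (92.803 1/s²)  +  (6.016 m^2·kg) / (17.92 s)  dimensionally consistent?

Reduce each to base SI dimensions:
  6.97 s·J:  J·s = N·m·s = kg·m²·s⁻¹
  65.0 kg·m^2:  kg·m²
  (58 μW) / (92.803 1/s²):  [kg·m²·s⁻³] / [s⁻²] = kg·m²·s⁻¹
  (6.016 m^2·kg) / (17.92 s):  [kg·m²] / [s] = kg·m²·s⁻¹
The terms do not share a single dimension (kg·m² vs kg·m²·s⁻¹).

No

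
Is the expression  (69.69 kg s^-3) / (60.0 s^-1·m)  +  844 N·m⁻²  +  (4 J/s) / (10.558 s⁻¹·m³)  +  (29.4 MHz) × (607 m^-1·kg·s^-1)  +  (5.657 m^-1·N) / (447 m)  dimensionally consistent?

Yes

Reduce each to base SI dimensions:
  (69.69 kg s^-3) / (60.0 s^-1·m):  [kg·s⁻³] / [m·s⁻¹] = kg·m⁻¹·s⁻²
  844 N·m⁻²:  N·m⁻² = kg·m·s⁻²·m⁻² = kg·m⁻¹·s⁻²
  (4 J/s) / (10.558 s⁻¹·m³):  [kg·m²·s⁻³] / [m³·s⁻¹] = kg·m⁻¹·s⁻²
  (29.4 MHz) × (607 m^-1·kg·s^-1):  [s⁻¹] · [kg·m⁻¹·s⁻¹] = kg·m⁻¹·s⁻²
  (5.657 m^-1·N) / (447 m):  [kg·s⁻²] / [m] = kg·m⁻¹·s⁻²
Every term reduces to kg·m⁻¹·s⁻².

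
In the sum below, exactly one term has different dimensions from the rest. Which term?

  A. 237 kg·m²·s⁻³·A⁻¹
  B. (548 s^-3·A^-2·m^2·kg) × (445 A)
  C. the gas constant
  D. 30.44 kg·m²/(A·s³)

Expand each in SI base units:
  A. kg·m²·s⁻³·A⁻¹
  B. [kg·m²·s⁻³·A⁻²] · [A] = kg·m²·s⁻³·A⁻¹
  C. [gas constant] = kg·m²·s⁻²·K⁻¹·mol⁻¹
  D. kg·m²·s⁻³·A⁻¹
All reduce to kg·m²·s⁻³·A⁻¹ except C., which is kg·m²·s⁻²·K⁻¹·mol⁻¹.

C.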